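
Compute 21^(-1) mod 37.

Step 1: We need x such that 21 * x = 1 (mod 37).
Step 2: Using the extended Euclidean algorithm or trial:
  21 * 30 = 630 = 17 * 37 + 1.
Step 3: Since 630 mod 37 = 1, the inverse is x = 30.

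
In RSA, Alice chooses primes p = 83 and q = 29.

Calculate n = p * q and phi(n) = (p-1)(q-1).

Step 1: n = p * q = 83 * 29 = 2407.
Step 2: phi(n) = (p-1)(q-1) = 82 * 28 = 2296.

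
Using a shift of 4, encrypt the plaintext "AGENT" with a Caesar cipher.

Step 1: For each letter, shift forward by 4 positions (mod 26).
  A (position 0) -> position (0+4) mod 26 = 4 -> E
  G (position 6) -> position (6+4) mod 26 = 10 -> K
  E (position 4) -> position (4+4) mod 26 = 8 -> I
  N (position 13) -> position (13+4) mod 26 = 17 -> R
  T (position 19) -> position (19+4) mod 26 = 23 -> X
Result: EKIRX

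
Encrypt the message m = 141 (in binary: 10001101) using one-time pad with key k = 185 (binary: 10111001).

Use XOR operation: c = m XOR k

Step 1: Write out the XOR operation bit by bit:
  Message: 10001101
  Key:     10111001
  XOR:     00110100
Step 2: Convert to decimal: 00110100 = 52.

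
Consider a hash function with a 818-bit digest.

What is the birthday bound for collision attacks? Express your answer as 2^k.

Step 1: The birthday paradox gives collision probability ~50% after sqrt(2^n) = 2^(n/2) hashes.
Step 2: For 818-bit output: 2^(818/2) = 2^409.
Step 3: Approximately 2^409 hash computations needed.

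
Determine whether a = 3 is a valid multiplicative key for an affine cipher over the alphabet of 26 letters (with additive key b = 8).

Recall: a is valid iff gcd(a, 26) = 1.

Step 1: Compute gcd(3, 26).
Step 2: gcd(3, 26) = 1.
Since gcd = 1, 3 is coprime with 26, so it is a valid key.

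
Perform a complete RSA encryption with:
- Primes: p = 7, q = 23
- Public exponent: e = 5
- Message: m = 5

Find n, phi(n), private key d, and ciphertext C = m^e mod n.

Step 1: n = 7 * 23 = 161.
Step 2: phi(n) = (7-1)(23-1) = 6 * 22 = 132.
Step 3: Find d = 5^(-1) mod 132 = 53.
  Verify: 5 * 53 = 265 = 1 (mod 132).
Step 4: C = 5^5 mod 161 = 66.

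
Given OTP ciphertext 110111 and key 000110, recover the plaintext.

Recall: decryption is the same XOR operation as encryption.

Step 1: XOR ciphertext with key:
  Ciphertext: 110111
  Key:        000110
  XOR:        110001
Step 2: Plaintext = 110001 = 49 in decimal.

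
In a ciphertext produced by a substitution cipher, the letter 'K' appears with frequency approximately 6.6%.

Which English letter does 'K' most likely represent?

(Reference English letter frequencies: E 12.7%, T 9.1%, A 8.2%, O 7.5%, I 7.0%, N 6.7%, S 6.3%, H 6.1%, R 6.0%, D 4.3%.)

Step 1: The observed frequency is 6.6%.
Step 2: Compare with English frequencies:
  E: 12.7% (difference: 6.1%)
  T: 9.1% (difference: 2.5%)
  A: 8.2% (difference: 1.6%)
  O: 7.5% (difference: 0.9%)
  I: 7.0% (difference: 0.4%)
  N: 6.7% (difference: 0.1%) <-- closest
  S: 6.3% (difference: 0.3%)
  H: 6.1% (difference: 0.5%)
  R: 6.0% (difference: 0.6%)
  D: 4.3% (difference: 2.3%)
Step 3: 'K' most likely represents 'N' (frequency 6.7%).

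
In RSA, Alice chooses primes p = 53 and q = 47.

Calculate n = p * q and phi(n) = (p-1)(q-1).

Step 1: n = p * q = 53 * 47 = 2491.
Step 2: phi(n) = (p-1)(q-1) = 52 * 46 = 2392.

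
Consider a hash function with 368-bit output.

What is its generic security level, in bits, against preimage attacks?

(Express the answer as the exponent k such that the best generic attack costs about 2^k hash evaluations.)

Step 1: The hash has a 368-bit output.
Step 2: Preimage resistance means: given a digest h(x), it should be infeasible to find any input that hashes to it.
With a 368-bit output there are 2^368 possible digests, so a generic brute-force preimage search costs about 2^368 evaluations.
Step 3: Security level = 368 bits.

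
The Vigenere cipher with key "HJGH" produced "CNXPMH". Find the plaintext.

Step 1: Extend key: HJGHHJ
Step 2: Decrypt each letter (c - k) mod 26:
  C(2) - H(7) = (2-7) mod 26 = 21 = V
  N(13) - J(9) = (13-9) mod 26 = 4 = E
  X(23) - G(6) = (23-6) mod 26 = 17 = R
  P(15) - H(7) = (15-7) mod 26 = 8 = I
  M(12) - H(7) = (12-7) mod 26 = 5 = F
  H(7) - J(9) = (7-9) mod 26 = 24 = Y
Plaintext: VERIFY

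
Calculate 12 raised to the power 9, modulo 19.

Step 1: Compute 12^9 mod 19 step by step, reducing modulo 19 at each step.
  12^1 mod 19 = 12
  12^2 mod 19 = (12 * 12) mod 19 = 11
  12^3 mod 19 = (11 * 12) mod 19 = 18
  12^4 mod 19 = (18 * 12) mod 19 = 7
  12^5 mod 19 = (7 * 12) mod 19 = 8
  12^6 mod 19 = (8 * 12) mod 19 = 1
  12^7 mod 19 = (1 * 12) mod 19 = 12
  12^8 mod 19 = (12 * 12) mod 19 = 11
  12^9 mod 19 = (11 * 12) mod 19 = 18
Step 2: Result = 18.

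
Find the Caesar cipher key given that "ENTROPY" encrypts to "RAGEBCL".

Step 1: Compare first letters: E (position 4) -> R (position 17).
Step 2: Shift = (17 - 4) mod 26 = 13.
The shift value is 13.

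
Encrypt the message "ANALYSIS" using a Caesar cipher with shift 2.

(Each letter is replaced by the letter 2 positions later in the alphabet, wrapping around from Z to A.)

Step 1: For each letter, shift forward by 2 positions (mod 26).
  A (position 0) -> position (0+2) mod 26 = 2 -> C
  N (position 13) -> position (13+2) mod 26 = 15 -> P
  A (position 0) -> position (0+2) mod 26 = 2 -> C
  L (position 11) -> position (11+2) mod 26 = 13 -> N
  Y (position 24) -> position (24+2) mod 26 = 0 -> A
  S (position 18) -> position (18+2) mod 26 = 20 -> U
  I (position 8) -> position (8+2) mod 26 = 10 -> K
  S (position 18) -> position (18+2) mod 26 = 20 -> U
Result: CPCNAUKU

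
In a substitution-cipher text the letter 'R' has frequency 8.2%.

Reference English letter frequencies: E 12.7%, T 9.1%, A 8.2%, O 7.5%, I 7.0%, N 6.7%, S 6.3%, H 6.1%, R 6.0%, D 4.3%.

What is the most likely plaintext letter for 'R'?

Step 1: The observed frequency is 8.2%.
Step 2: Compare with English frequencies:
  E: 12.7% (difference: 4.5%)
  T: 9.1% (difference: 0.9%)
  A: 8.2% (difference: 0.0%) <-- closest
  O: 7.5% (difference: 0.7%)
  I: 7.0% (difference: 1.2%)
  N: 6.7% (difference: 1.5%)
  S: 6.3% (difference: 1.9%)
  H: 6.1% (difference: 2.1%)
  R: 6.0% (difference: 2.2%)
  D: 4.3% (difference: 3.9%)
Step 3: 'R' most likely represents 'A' (frequency 8.2%).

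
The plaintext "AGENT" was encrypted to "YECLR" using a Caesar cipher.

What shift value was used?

Step 1: Compare first letters: A (position 0) -> Y (position 24).
Step 2: Shift = (24 - 0) mod 26 = 24.
The shift value is 24.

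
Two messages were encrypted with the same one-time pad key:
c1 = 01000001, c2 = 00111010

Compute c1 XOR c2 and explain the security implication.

Step 1: c1 XOR c2 = (m1 XOR k) XOR (m2 XOR k).
Step 2: By XOR associativity/commutativity: = m1 XOR m2 XOR k XOR k = m1 XOR m2.
Step 3: 01000001 XOR 00111010 = 01111011 = 123.
Step 4: The key cancels out! An attacker learns m1 XOR m2 = 123, revealing the relationship between plaintexts.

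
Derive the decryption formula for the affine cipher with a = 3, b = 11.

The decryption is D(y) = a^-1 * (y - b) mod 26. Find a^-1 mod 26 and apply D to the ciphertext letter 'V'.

Step 1: Find a^-1, the modular inverse of 3 mod 26.
Step 2: We need 3 * a^-1 = 1 (mod 26).
Step 3: 3 * 9 = 27 = 1 * 26 + 1, so a^-1 = 9.
Step 4: D(y) = 9(y - 11) mod 26.
Step 5: Apply to 'V' (y = 21): D(21) = 9 * (21 - 11) mod 26 = 9 * 10 mod 26 = 12 -> 'M'.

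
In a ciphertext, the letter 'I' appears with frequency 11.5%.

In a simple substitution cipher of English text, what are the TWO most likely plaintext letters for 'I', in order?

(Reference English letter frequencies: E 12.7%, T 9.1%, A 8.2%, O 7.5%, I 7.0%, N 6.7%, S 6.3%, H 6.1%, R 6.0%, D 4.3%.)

Step 1: Observed frequency of 'I' is 11.5%.
Step 2: Compute distances to each reference frequency and sort:
  E (12.7%): difference = 1.2% <-- BEST
  T (9.1%): difference = 2.4% <-- RUNNER-UP
  A (8.2%): difference = 3.3%
  O (7.5%): difference = 4.0%
  I (7.0%): difference = 4.5%
Step 3: Most likely is 'E' (12.7%, diff 1.2%); second most likely is 'T' (9.1%, diff 2.4%).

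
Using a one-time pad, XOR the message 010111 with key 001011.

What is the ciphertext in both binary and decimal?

Step 1: Write out the XOR operation bit by bit:
  Message: 010111
  Key:     001011
  XOR:     011100
Step 2: Convert to decimal: 011100 = 28.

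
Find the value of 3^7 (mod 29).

Step 1: Compute 3^7 mod 29 step by step, reducing modulo 29 at each step.
  3^1 mod 29 = 3
  3^2 mod 29 = (3 * 3) mod 29 = 9
  3^3 mod 29 = (9 * 3) mod 29 = 27
  3^4 mod 29 = (27 * 3) mod 29 = 23
  3^5 mod 29 = (23 * 3) mod 29 = 11
  3^6 mod 29 = (11 * 3) mod 29 = 4
  3^7 mod 29 = (4 * 3) mod 29 = 12
Step 2: Result = 12.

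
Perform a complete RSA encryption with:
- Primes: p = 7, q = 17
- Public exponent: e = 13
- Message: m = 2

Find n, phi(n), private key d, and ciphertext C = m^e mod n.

Step 1: n = 7 * 17 = 119.
Step 2: phi(n) = (7-1)(17-1) = 6 * 16 = 96.
Step 3: Find d = 13^(-1) mod 96 = 37.
  Verify: 13 * 37 = 481 = 1 (mod 96).
Step 4: C = 2^13 mod 119 = 100.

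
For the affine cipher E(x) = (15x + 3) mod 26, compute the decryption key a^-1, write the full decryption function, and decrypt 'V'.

Step 1: Find a^-1, the modular inverse of 15 mod 26.
Step 2: We need 15 * a^-1 = 1 (mod 26).
Step 3: 15 * 7 = 105 = 4 * 26 + 1, so a^-1 = 7.
Step 4: D(y) = 7(y - 3) mod 26.
Step 5: Apply to 'V' (y = 21): D(21) = 7 * (21 - 3) mod 26 = 7 * 18 mod 26 = 22 -> 'W'.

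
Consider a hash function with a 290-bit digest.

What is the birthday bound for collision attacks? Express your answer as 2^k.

Step 1: The birthday paradox gives collision probability ~50% after sqrt(2^n) = 2^(n/2) hashes.
Step 2: For 290-bit output: 2^(290/2) = 2^145.
Step 3: Approximately 2^145 hash computations needed.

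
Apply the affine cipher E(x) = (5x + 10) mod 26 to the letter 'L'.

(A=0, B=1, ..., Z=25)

Step 1: Convert 'L' to number: x = 11.
Step 2: E(11) = (5 * 11 + 10) mod 26 = 65 mod 26 = 13.
Step 3: Convert 13 back to letter: N.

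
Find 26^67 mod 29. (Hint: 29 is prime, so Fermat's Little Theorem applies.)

Step 1: Since 29 is prime, by Fermat's Little Theorem: 26^28 = 1 (mod 29).
Step 2: Reduce exponent: 67 mod 28 = 11.
Step 3: So 26^67 = 26^11 (mod 29).
Step 4: 26^11 mod 29 = 14.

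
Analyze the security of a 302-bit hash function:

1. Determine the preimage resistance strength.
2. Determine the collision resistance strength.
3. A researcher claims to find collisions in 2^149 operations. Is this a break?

Step 1: Preimage resistance requires brute-force of 2^302 operations.
Step 2: Collision resistance (birthday bound) = 2^(302/2) = 2^151.
Step 3: The claimed attack costs 2^149 operations.
Step 4: Since 2^149 < 2^151, the claimed attack beats the generic birthday bound, so collision resistance is broken.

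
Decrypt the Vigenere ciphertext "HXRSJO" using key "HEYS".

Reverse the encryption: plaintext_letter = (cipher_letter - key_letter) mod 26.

Step 1: Extend key: HEYSHE
Step 2: Decrypt each letter (c - k) mod 26:
  H(7) - H(7) = (7-7) mod 26 = 0 = A
  X(23) - E(4) = (23-4) mod 26 = 19 = T
  R(17) - Y(24) = (17-24) mod 26 = 19 = T
  S(18) - S(18) = (18-18) mod 26 = 0 = A
  J(9) - H(7) = (9-7) mod 26 = 2 = C
  O(14) - E(4) = (14-4) mod 26 = 10 = K
Plaintext: ATTACK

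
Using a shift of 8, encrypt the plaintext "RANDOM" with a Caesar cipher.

Step 1: For each letter, shift forward by 8 positions (mod 26).
  R (position 17) -> position (17+8) mod 26 = 25 -> Z
  A (position 0) -> position (0+8) mod 26 = 8 -> I
  N (position 13) -> position (13+8) mod 26 = 21 -> V
  D (position 3) -> position (3+8) mod 26 = 11 -> L
  O (position 14) -> position (14+8) mod 26 = 22 -> W
  M (position 12) -> position (12+8) mod 26 = 20 -> U
Result: ZIVLWU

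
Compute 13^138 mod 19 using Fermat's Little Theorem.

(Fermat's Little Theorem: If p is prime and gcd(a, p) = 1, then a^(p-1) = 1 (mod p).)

Step 1: Since 19 is prime, by Fermat's Little Theorem: 13^18 = 1 (mod 19).
Step 2: Reduce exponent: 138 mod 18 = 12.
Step 3: So 13^138 = 13^12 (mod 19).
Step 4: 13^12 mod 19 = 7.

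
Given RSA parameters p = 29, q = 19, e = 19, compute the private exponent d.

Step 1: n = 29 * 19 = 551.
Step 2: phi(n) = 28 * 18 = 504.
Step 3: Find d such that 19 * d = 1 (mod 504).
Step 4: d = 19^(-1) mod 504 = 451.
Verification: 19 * 451 = 8569 = 17 * 504 + 1.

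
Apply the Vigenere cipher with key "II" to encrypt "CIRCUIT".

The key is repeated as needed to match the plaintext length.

Step 1: Repeat key to match plaintext length:
  Plaintext: CIRCUIT
  Key:       IIIIIII
Step 2: Encrypt each letter:
  C(2) + I(8) = (2+8) mod 26 = 10 = K
  I(8) + I(8) = (8+8) mod 26 = 16 = Q
  R(17) + I(8) = (17+8) mod 26 = 25 = Z
  C(2) + I(8) = (2+8) mod 26 = 10 = K
  U(20) + I(8) = (20+8) mod 26 = 2 = C
  I(8) + I(8) = (8+8) mod 26 = 16 = Q
  T(19) + I(8) = (19+8) mod 26 = 1 = B
Ciphertext: KQZKCQB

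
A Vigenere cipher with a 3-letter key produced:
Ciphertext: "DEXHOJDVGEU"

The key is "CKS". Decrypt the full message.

Step 1: Key 'CKS' has length 3. Extended key: CKSCKSCKSCK
Step 2: Decrypt each position:
  D(3) - C(2) = 1 = B
  E(4) - K(10) = 20 = U
  X(23) - S(18) = 5 = F
  H(7) - C(2) = 5 = F
  O(14) - K(10) = 4 = E
  J(9) - S(18) = 17 = R
  D(3) - C(2) = 1 = B
  V(21) - K(10) = 11 = L
  G(6) - S(18) = 14 = O
  E(4) - C(2) = 2 = C
  U(20) - K(10) = 10 = K
Plaintext: BUFFERBLOCK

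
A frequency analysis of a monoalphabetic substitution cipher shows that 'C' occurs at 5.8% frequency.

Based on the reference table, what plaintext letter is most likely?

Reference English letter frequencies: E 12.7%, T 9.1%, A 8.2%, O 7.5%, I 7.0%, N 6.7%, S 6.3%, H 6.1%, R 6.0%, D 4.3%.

Step 1: The observed frequency is 5.8%.
Step 2: Compare with English frequencies:
  E: 12.7% (difference: 6.9%)
  T: 9.1% (difference: 3.3%)
  A: 8.2% (difference: 2.4%)
  O: 7.5% (difference: 1.7%)
  I: 7.0% (difference: 1.2%)
  N: 6.7% (difference: 0.9%)
  S: 6.3% (difference: 0.5%)
  H: 6.1% (difference: 0.3%)
  R: 6.0% (difference: 0.2%) <-- closest
  D: 4.3% (difference: 1.5%)
Step 3: 'C' most likely represents 'R' (frequency 6.0%).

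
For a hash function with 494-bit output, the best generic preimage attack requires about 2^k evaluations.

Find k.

Step 1: The hash has a 494-bit output.
Step 2: Preimage resistance means: given a digest h(x), it should be infeasible to find any input that hashes to it.
With a 494-bit output there are 2^494 possible digests, so a generic brute-force preimage search costs about 2^494 evaluations.
Step 3: Security level = 494 bits.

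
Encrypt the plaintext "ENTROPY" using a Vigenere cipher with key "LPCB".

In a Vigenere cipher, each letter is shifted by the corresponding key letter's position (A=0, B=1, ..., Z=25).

Step 1: Repeat key to match plaintext length:
  Plaintext: ENTROPY
  Key:       LPCBLPC
Step 2: Encrypt each letter:
  E(4) + L(11) = (4+11) mod 26 = 15 = P
  N(13) + P(15) = (13+15) mod 26 = 2 = C
  T(19) + C(2) = (19+2) mod 26 = 21 = V
  R(17) + B(1) = (17+1) mod 26 = 18 = S
  O(14) + L(11) = (14+11) mod 26 = 25 = Z
  P(15) + P(15) = (15+15) mod 26 = 4 = E
  Y(24) + C(2) = (24+2) mod 26 = 0 = A
Ciphertext: PCVSZEA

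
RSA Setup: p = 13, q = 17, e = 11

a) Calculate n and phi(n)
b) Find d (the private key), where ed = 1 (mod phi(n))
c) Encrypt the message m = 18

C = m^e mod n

Step 1: n = 13 * 17 = 221.
Step 2: phi(n) = (13-1)(17-1) = 12 * 16 = 192.
Step 3: Find d = 11^(-1) mod 192 = 35.
  Verify: 11 * 35 = 385 = 1 (mod 192).
Step 4: C = 18^11 mod 221 = 86.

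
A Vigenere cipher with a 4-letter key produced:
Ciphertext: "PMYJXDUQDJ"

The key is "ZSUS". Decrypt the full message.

Step 1: Key 'ZSUS' has length 4. Extended key: ZSUSZSUSZS
Step 2: Decrypt each position:
  P(15) - Z(25) = 16 = Q
  M(12) - S(18) = 20 = U
  Y(24) - U(20) = 4 = E
  J(9) - S(18) = 17 = R
  X(23) - Z(25) = 24 = Y
  D(3) - S(18) = 11 = L
  U(20) - U(20) = 0 = A
  Q(16) - S(18) = 24 = Y
  D(3) - Z(25) = 4 = E
  J(9) - S(18) = 17 = R
Plaintext: QUERYLAYER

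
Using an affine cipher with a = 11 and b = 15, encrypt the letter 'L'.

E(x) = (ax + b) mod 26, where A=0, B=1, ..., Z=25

Step 1: Convert 'L' to number: x = 11.
Step 2: E(11) = (11 * 11 + 15) mod 26 = 136 mod 26 = 6.
Step 3: Convert 6 back to letter: G.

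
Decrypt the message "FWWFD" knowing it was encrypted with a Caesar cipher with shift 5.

Step 1: Reverse the shift by subtracting 5 from each letter position.
  F (position 5) -> position (5-5) mod 26 = 0 -> A
  W (position 22) -> position (22-5) mod 26 = 17 -> R
  W (position 22) -> position (22-5) mod 26 = 17 -> R
  F (position 5) -> position (5-5) mod 26 = 0 -> A
  D (position 3) -> position (3-5) mod 26 = 24 -> Y
Decrypted message: ARRAY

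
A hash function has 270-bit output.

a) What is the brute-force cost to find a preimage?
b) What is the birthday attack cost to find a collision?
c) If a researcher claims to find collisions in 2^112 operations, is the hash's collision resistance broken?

Step 1: Preimage resistance requires brute-force of 2^270 operations.
Step 2: Collision resistance (birthday bound) = 2^(270/2) = 2^135.
Step 3: The claimed attack costs 2^112 operations.
Step 4: Since 2^112 < 2^135, the claimed attack beats the generic birthday bound, so collision resistance is broken.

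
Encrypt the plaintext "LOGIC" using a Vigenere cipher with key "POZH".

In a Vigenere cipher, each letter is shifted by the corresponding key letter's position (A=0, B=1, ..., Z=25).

Step 1: Repeat key to match plaintext length:
  Plaintext: LOGIC
  Key:       POZHP
Step 2: Encrypt each letter:
  L(11) + P(15) = (11+15) mod 26 = 0 = A
  O(14) + O(14) = (14+14) mod 26 = 2 = C
  G(6) + Z(25) = (6+25) mod 26 = 5 = F
  I(8) + H(7) = (8+7) mod 26 = 15 = P
  C(2) + P(15) = (2+15) mod 26 = 17 = R
Ciphertext: ACFPR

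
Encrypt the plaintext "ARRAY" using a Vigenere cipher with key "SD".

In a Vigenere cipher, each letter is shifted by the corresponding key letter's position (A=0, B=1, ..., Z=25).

Step 1: Repeat key to match plaintext length:
  Plaintext: ARRAY
  Key:       SDSDS
Step 2: Encrypt each letter:
  A(0) + S(18) = (0+18) mod 26 = 18 = S
  R(17) + D(3) = (17+3) mod 26 = 20 = U
  R(17) + S(18) = (17+18) mod 26 = 9 = J
  A(0) + D(3) = (0+3) mod 26 = 3 = D
  Y(24) + S(18) = (24+18) mod 26 = 16 = Q
Ciphertext: SUJDQ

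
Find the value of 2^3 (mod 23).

Step 1: Compute 2^3 mod 23 step by step, reducing modulo 23 at each step.
  2^1 mod 23 = 2
  2^2 mod 23 = (2 * 2) mod 23 = 4
  2^3 mod 23 = (4 * 2) mod 23 = 8
Step 2: Result = 8.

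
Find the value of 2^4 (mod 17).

Step 1: Compute 2^4 mod 17 step by step, reducing modulo 17 at each step.
  2^1 mod 17 = 2
  2^2 mod 17 = (2 * 2) mod 17 = 4
  2^3 mod 17 = (4 * 2) mod 17 = 8
  2^4 mod 17 = (8 * 2) mod 17 = 16
Step 2: Result = 16.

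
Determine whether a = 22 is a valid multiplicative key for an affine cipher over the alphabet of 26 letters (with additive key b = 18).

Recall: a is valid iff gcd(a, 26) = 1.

Step 1: Compute gcd(22, 26).
Step 2: gcd(22, 26) = 2.
Since gcd = 2 != 1, 22 shares a common factor with 26, so it cannot be used.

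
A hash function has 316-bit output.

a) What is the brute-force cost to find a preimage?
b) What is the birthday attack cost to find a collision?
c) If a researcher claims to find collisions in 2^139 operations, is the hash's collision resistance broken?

Step 1: Preimage resistance requires brute-force of 2^316 operations.
Step 2: Collision resistance (birthday bound) = 2^(316/2) = 2^158.
Step 3: The claimed attack costs 2^139 operations.
Step 4: Since 2^139 < 2^158, the claimed attack beats the generic birthday bound, so collision resistance is broken.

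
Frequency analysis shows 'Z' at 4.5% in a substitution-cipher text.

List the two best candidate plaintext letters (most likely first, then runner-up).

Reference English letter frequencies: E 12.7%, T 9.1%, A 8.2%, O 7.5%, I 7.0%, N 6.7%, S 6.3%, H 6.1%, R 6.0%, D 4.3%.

Step 1: Observed frequency of 'Z' is 4.5%.
Step 2: Compute distances to each reference frequency and sort:
  D (4.3%): difference = 0.2% <-- BEST
  R (6.0%): difference = 1.5% <-- RUNNER-UP
  H (6.1%): difference = 1.6%
  S (6.3%): difference = 1.8%
  N (6.7%): difference = 2.2%
Step 3: Most likely is 'D' (4.3%, diff 0.2%); second most likely is 'R' (6.0%, diff 1.5%).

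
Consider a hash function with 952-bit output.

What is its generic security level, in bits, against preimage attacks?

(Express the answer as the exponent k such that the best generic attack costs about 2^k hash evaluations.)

Step 1: The hash has a 952-bit output.
Step 2: Preimage resistance means: given a digest h(x), it should be infeasible to find any input that hashes to it.
With a 952-bit output there are 2^952 possible digests, so a generic brute-force preimage search costs about 2^952 evaluations.
Step 3: Security level = 952 bits.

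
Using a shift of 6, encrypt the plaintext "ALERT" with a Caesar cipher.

Step 1: For each letter, shift forward by 6 positions (mod 26).
  A (position 0) -> position (0+6) mod 26 = 6 -> G
  L (position 11) -> position (11+6) mod 26 = 17 -> R
  E (position 4) -> position (4+6) mod 26 = 10 -> K
  R (position 17) -> position (17+6) mod 26 = 23 -> X
  T (position 19) -> position (19+6) mod 26 = 25 -> Z
Result: GRKXZ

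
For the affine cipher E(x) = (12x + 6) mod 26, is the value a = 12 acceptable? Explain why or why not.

Step 1: Compute gcd(12, 26).
Step 2: gcd(12, 26) = 2.
Since gcd = 2 != 1, 12 shares a common factor with 26, so it cannot be used.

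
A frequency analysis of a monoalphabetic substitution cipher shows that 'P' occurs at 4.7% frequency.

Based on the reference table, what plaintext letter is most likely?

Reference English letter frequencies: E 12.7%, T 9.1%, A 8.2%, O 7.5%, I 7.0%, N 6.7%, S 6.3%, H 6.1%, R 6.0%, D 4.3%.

Step 1: The observed frequency is 4.7%.
Step 2: Compare with English frequencies:
  E: 12.7% (difference: 8.0%)
  T: 9.1% (difference: 4.4%)
  A: 8.2% (difference: 3.5%)
  O: 7.5% (difference: 2.8%)
  I: 7.0% (difference: 2.3%)
  N: 6.7% (difference: 2.0%)
  S: 6.3% (difference: 1.6%)
  H: 6.1% (difference: 1.4%)
  R: 6.0% (difference: 1.3%)
  D: 4.3% (difference: 0.4%) <-- closest
Step 3: 'P' most likely represents 'D' (frequency 4.3%).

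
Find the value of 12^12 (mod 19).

Step 1: Compute 12^12 mod 19 step by step, reducing modulo 19 at each step.
  12^1 mod 19 = 12
  12^2 mod 19 = (12 * 12) mod 19 = 11
  12^3 mod 19 = (11 * 12) mod 19 = 18
  12^4 mod 19 = (18 * 12) mod 19 = 7
  12^5 mod 19 = (7 * 12) mod 19 = 8
  12^6 mod 19 = (8 * 12) mod 19 = 1
  12^7 mod 19 = (1 * 12) mod 19 = 12
  12^8 mod 19 = (12 * 12) mod 19 = 11
  12^9 mod 19 = (11 * 12) mod 19 = 18
  12^10 mod 19 = (18 * 12) mod 19 = 7
  12^11 mod 19 = (7 * 12) mod 19 = 8
  12^12 mod 19 = (8 * 12) mod 19 = 1
Step 2: Result = 1.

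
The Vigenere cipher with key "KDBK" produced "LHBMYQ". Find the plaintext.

Step 1: Extend key: KDBKKD
Step 2: Decrypt each letter (c - k) mod 26:
  L(11) - K(10) = (11-10) mod 26 = 1 = B
  H(7) - D(3) = (7-3) mod 26 = 4 = E
  B(1) - B(1) = (1-1) mod 26 = 0 = A
  M(12) - K(10) = (12-10) mod 26 = 2 = C
  Y(24) - K(10) = (24-10) mod 26 = 14 = O
  Q(16) - D(3) = (16-3) mod 26 = 13 = N
Plaintext: BEACON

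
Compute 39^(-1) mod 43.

Step 1: We need x such that 39 * x = 1 (mod 43).
Step 2: Using the extended Euclidean algorithm or trial:
  39 * 32 = 1248 = 29 * 43 + 1.
Step 3: Since 1248 mod 43 = 1, the inverse is x = 32.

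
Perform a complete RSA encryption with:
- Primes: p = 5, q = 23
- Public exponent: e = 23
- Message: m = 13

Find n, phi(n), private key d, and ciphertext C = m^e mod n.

Step 1: n = 5 * 23 = 115.
Step 2: phi(n) = (5-1)(23-1) = 4 * 22 = 88.
Step 3: Find d = 23^(-1) mod 88 = 23.
  Verify: 23 * 23 = 529 = 1 (mod 88).
Step 4: C = 13^23 mod 115 = 82.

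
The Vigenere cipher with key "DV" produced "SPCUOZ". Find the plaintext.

Step 1: Extend key: DVDVDV
Step 2: Decrypt each letter (c - k) mod 26:
  S(18) - D(3) = (18-3) mod 26 = 15 = P
  P(15) - V(21) = (15-21) mod 26 = 20 = U
  C(2) - D(3) = (2-3) mod 26 = 25 = Z
  U(20) - V(21) = (20-21) mod 26 = 25 = Z
  O(14) - D(3) = (14-3) mod 26 = 11 = L
  Z(25) - V(21) = (25-21) mod 26 = 4 = E
Plaintext: PUZZLE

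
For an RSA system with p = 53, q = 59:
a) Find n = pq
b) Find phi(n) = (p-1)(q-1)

Step 1: n = p * q = 53 * 59 = 3127.
Step 2: phi(n) = (p-1)(q-1) = 52 * 58 = 3016.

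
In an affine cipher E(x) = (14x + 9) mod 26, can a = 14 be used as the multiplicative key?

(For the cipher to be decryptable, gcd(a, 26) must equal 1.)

Step 1: Compute gcd(14, 26).
Step 2: gcd(14, 26) = 2.
Since gcd = 2 != 1, 14 shares a common factor with 26, so it cannot be used.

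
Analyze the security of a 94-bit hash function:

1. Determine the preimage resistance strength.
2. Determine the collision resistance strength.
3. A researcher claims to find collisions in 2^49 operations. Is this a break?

Step 1: Preimage resistance requires brute-force of 2^94 operations.
Step 2: Collision resistance (birthday bound) = 2^(94/2) = 2^47.
Step 3: The claimed attack costs 2^49 operations.
Step 4: Since 2^49 >= 2^47, the claimed attack is no faster than the generic birthday attack, so this does not break collision resistance.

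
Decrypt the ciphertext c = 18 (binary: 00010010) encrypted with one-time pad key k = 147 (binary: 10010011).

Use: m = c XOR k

Step 1: XOR ciphertext with key:
  Ciphertext: 00010010
  Key:        10010011
  XOR:        10000001
Step 2: Plaintext = 10000001 = 129 in decimal.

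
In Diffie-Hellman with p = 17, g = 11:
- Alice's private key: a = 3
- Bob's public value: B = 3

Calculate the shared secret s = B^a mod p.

Step 1: s = B^a mod p = 3^3 mod 17.
  3^1 mod 17 = 3
  3^2 mod 17 = (3 * 3) mod 17 = 9
  3^3 mod 17 = (9 * 3) mod 17 = 10
Result: shared secret = 10.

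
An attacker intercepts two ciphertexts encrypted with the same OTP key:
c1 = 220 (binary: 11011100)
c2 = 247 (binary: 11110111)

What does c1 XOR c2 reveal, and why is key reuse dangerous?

Step 1: c1 XOR c2 = (m1 XOR k) XOR (m2 XOR k).
Step 2: By XOR associativity/commutativity: = m1 XOR m2 XOR k XOR k = m1 XOR m2.
Step 3: 11011100 XOR 11110111 = 00101011 = 43.
Step 4: The key cancels out! An attacker learns m1 XOR m2 = 43, revealing the relationship between plaintexts.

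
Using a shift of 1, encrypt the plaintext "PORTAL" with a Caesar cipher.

Step 1: For each letter, shift forward by 1 positions (mod 26).
  P (position 15) -> position (15+1) mod 26 = 16 -> Q
  O (position 14) -> position (14+1) mod 26 = 15 -> P
  R (position 17) -> position (17+1) mod 26 = 18 -> S
  T (position 19) -> position (19+1) mod 26 = 20 -> U
  A (position 0) -> position (0+1) mod 26 = 1 -> B
  L (position 11) -> position (11+1) mod 26 = 12 -> M
Result: QPSUBM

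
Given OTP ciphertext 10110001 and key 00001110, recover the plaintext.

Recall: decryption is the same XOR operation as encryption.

Step 1: XOR ciphertext with key:
  Ciphertext: 10110001
  Key:        00001110
  XOR:        10111111
Step 2: Plaintext = 10111111 = 191 in decimal.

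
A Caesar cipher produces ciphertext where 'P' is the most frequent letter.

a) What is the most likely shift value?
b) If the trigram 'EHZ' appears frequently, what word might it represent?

Step 1: In English, 'E' is the most frequent letter (12.7%).
Step 2: The most frequent ciphertext letter is 'P' (position 15).
Step 3: Shift = (15 - 4) mod 26 = 11.
Step 4: Decrypt 'EHZ' by shifting back 11:
  E -> T
  H -> W
  Z -> O
Step 5: 'EHZ' decrypts to 'TWO'.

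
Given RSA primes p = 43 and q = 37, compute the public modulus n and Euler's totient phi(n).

Step 1: n = p * q = 43 * 37 = 1591.
Step 2: phi(n) = (p-1)(q-1) = 42 * 36 = 1512.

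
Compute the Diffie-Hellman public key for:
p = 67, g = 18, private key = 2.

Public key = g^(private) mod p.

Step 1: A = g^a mod p = 18^2 mod 67.
  18^1 mod 67 = 18
  18^2 mod 67 = (18 * 18) mod 67 = 56
Result: A = 56.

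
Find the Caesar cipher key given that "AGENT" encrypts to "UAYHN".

Step 1: Compare first letters: A (position 0) -> U (position 20).
Step 2: Shift = (20 - 0) mod 26 = 20.
The shift value is 20.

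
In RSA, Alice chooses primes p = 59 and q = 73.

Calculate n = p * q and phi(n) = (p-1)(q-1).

Step 1: n = p * q = 59 * 73 = 4307.
Step 2: phi(n) = (p-1)(q-1) = 58 * 72 = 4176.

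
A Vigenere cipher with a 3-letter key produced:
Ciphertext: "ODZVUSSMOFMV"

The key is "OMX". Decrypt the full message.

Step 1: Key 'OMX' has length 3. Extended key: OMXOMXOMXOMX
Step 2: Decrypt each position:
  O(14) - O(14) = 0 = A
  D(3) - M(12) = 17 = R
  Z(25) - X(23) = 2 = C
  V(21) - O(14) = 7 = H
  U(20) - M(12) = 8 = I
  S(18) - X(23) = 21 = V
  S(18) - O(14) = 4 = E
  M(12) - M(12) = 0 = A
  O(14) - X(23) = 17 = R
  F(5) - O(14) = 17 = R
  M(12) - M(12) = 0 = A
  V(21) - X(23) = 24 = Y
Plaintext: ARCHIVEARRAY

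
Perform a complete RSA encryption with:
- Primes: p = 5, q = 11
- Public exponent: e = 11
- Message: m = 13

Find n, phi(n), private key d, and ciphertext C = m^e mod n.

Step 1: n = 5 * 11 = 55.
Step 2: phi(n) = (5-1)(11-1) = 4 * 10 = 40.
Step 3: Find d = 11^(-1) mod 40 = 11.
  Verify: 11 * 11 = 121 = 1 (mod 40).
Step 4: C = 13^11 mod 55 = 2.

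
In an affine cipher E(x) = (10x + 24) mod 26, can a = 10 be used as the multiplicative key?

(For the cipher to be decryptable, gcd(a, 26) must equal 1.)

Step 1: Compute gcd(10, 26).
Step 2: gcd(10, 26) = 2.
Since gcd = 2 != 1, 10 shares a common factor with 26, so it cannot be used.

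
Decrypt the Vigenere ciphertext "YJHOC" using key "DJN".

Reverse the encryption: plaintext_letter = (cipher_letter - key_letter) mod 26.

Step 1: Extend key: DJNDJ
Step 2: Decrypt each letter (c - k) mod 26:
  Y(24) - D(3) = (24-3) mod 26 = 21 = V
  J(9) - J(9) = (9-9) mod 26 = 0 = A
  H(7) - N(13) = (7-13) mod 26 = 20 = U
  O(14) - D(3) = (14-3) mod 26 = 11 = L
  C(2) - J(9) = (2-9) mod 26 = 19 = T
Plaintext: VAULT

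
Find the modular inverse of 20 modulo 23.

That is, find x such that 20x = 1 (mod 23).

Step 1: We need x such that 20 * x = 1 (mod 23).
Step 2: Using the extended Euclidean algorithm or trial:
  20 * 15 = 300 = 13 * 23 + 1.
Step 3: Since 300 mod 23 = 1, the inverse is x = 15.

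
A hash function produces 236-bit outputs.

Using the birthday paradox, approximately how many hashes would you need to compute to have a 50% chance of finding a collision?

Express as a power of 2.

Step 1: The birthday paradox gives collision probability ~50% after sqrt(2^n) = 2^(n/2) hashes.
Step 2: For 236-bit output: 2^(236/2) = 2^118.
Step 3: Approximately 2^118 hash computations needed.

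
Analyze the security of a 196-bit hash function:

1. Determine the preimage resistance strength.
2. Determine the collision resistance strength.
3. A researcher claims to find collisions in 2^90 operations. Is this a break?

Step 1: Preimage resistance requires brute-force of 2^196 operations.
Step 2: Collision resistance (birthday bound) = 2^(196/2) = 2^98.
Step 3: The claimed attack costs 2^90 operations.
Step 4: Since 2^90 < 2^98, the claimed attack beats the generic birthday bound, so collision resistance is broken.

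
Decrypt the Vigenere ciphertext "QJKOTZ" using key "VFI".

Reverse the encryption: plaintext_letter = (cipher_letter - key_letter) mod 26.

Step 1: Extend key: VFIVFI
Step 2: Decrypt each letter (c - k) mod 26:
  Q(16) - V(21) = (16-21) mod 26 = 21 = V
  J(9) - F(5) = (9-5) mod 26 = 4 = E
  K(10) - I(8) = (10-8) mod 26 = 2 = C
  O(14) - V(21) = (14-21) mod 26 = 19 = T
  T(19) - F(5) = (19-5) mod 26 = 14 = O
  Z(25) - I(8) = (25-8) mod 26 = 17 = R
Plaintext: VECTOR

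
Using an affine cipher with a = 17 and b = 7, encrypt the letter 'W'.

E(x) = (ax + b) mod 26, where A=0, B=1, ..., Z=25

Step 1: Convert 'W' to number: x = 22.
Step 2: E(22) = (17 * 22 + 7) mod 26 = 381 mod 26 = 17.
Step 3: Convert 17 back to letter: R.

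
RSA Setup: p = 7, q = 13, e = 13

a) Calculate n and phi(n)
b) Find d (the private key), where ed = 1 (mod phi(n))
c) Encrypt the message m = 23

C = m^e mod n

Step 1: n = 7 * 13 = 91.
Step 2: phi(n) = (7-1)(13-1) = 6 * 12 = 72.
Step 3: Find d = 13^(-1) mod 72 = 61.
  Verify: 13 * 61 = 793 = 1 (mod 72).
Step 4: C = 23^13 mod 91 = 23.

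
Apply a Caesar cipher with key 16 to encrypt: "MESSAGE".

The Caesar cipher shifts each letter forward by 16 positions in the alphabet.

Step 1: For each letter, shift forward by 16 positions (mod 26).
  M (position 12) -> position (12+16) mod 26 = 2 -> C
  E (position 4) -> position (4+16) mod 26 = 20 -> U
  S (position 18) -> position (18+16) mod 26 = 8 -> I
  S (position 18) -> position (18+16) mod 26 = 8 -> I
  A (position 0) -> position (0+16) mod 26 = 16 -> Q
  G (position 6) -> position (6+16) mod 26 = 22 -> W
  E (position 4) -> position (4+16) mod 26 = 20 -> U
Result: CUIIQWU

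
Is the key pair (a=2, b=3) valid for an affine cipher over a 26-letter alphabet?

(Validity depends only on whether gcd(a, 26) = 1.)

Step 1: Compute gcd(2, 26).
Step 2: gcd(2, 26) = 2.
Since gcd = 2 != 1, 2 shares a common factor with 26, so it cannot be used.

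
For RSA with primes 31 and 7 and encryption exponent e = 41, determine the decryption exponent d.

Step 1: n = 31 * 7 = 217.
Step 2: phi(n) = 30 * 6 = 180.
Step 3: Find d such that 41 * d = 1 (mod 180).
Step 4: d = 41^(-1) mod 180 = 101.
Verification: 41 * 101 = 4141 = 23 * 180 + 1.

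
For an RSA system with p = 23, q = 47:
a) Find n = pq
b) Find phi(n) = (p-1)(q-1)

Step 1: n = p * q = 23 * 47 = 1081.
Step 2: phi(n) = (p-1)(q-1) = 22 * 46 = 1012.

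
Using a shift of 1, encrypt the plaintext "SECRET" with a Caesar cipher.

Step 1: For each letter, shift forward by 1 positions (mod 26).
  S (position 18) -> position (18+1) mod 26 = 19 -> T
  E (position 4) -> position (4+1) mod 26 = 5 -> F
  C (position 2) -> position (2+1) mod 26 = 3 -> D
  R (position 17) -> position (17+1) mod 26 = 18 -> S
  E (position 4) -> position (4+1) mod 26 = 5 -> F
  T (position 19) -> position (19+1) mod 26 = 20 -> U
Result: TFDSFU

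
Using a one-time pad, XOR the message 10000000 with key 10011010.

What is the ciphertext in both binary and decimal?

Step 1: Write out the XOR operation bit by bit:
  Message: 10000000
  Key:     10011010
  XOR:     00011010
Step 2: Convert to decimal: 00011010 = 26.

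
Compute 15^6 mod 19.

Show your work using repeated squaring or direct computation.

Step 1: Compute 15^6 mod 19 step by step, reducing modulo 19 at each step.
  15^1 mod 19 = 15
  15^2 mod 19 = (15 * 15) mod 19 = 16
  15^3 mod 19 = (16 * 15) mod 19 = 12
  15^4 mod 19 = (12 * 15) mod 19 = 9
  15^5 mod 19 = (9 * 15) mod 19 = 2
  15^6 mod 19 = (2 * 15) mod 19 = 11
Step 2: Result = 11.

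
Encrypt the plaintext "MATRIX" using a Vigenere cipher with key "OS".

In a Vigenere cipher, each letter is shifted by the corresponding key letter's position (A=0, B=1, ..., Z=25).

Step 1: Repeat key to match plaintext length:
  Plaintext: MATRIX
  Key:       OSOSOS
Step 2: Encrypt each letter:
  M(12) + O(14) = (12+14) mod 26 = 0 = A
  A(0) + S(18) = (0+18) mod 26 = 18 = S
  T(19) + O(14) = (19+14) mod 26 = 7 = H
  R(17) + S(18) = (17+18) mod 26 = 9 = J
  I(8) + O(14) = (8+14) mod 26 = 22 = W
  X(23) + S(18) = (23+18) mod 26 = 15 = P
Ciphertext: ASHJWP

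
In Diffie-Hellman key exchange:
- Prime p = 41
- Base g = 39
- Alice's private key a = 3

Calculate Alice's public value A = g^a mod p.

Step 1: A = g^a mod p = 39^3 mod 41.
  39^1 mod 41 = 39
  39^2 mod 41 = (39 * 39) mod 41 = 4
  39^3 mod 41 = (4 * 39) mod 41 = 33
Result: A = 33.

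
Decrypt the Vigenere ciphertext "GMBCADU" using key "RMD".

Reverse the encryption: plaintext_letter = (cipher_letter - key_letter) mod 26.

Step 1: Extend key: RMDRMDR
Step 2: Decrypt each letter (c - k) mod 26:
  G(6) - R(17) = (6-17) mod 26 = 15 = P
  M(12) - M(12) = (12-12) mod 26 = 0 = A
  B(1) - D(3) = (1-3) mod 26 = 24 = Y
  C(2) - R(17) = (2-17) mod 26 = 11 = L
  A(0) - M(12) = (0-12) mod 26 = 14 = O
  D(3) - D(3) = (3-3) mod 26 = 0 = A
  U(20) - R(17) = (20-17) mod 26 = 3 = D
Plaintext: PAYLOAD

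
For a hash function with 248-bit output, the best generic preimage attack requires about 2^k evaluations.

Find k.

Step 1: The hash has a 248-bit output.
Step 2: Preimage resistance means: given a digest h(x), it should be infeasible to find any input that hashes to it.
With a 248-bit output there are 2^248 possible digests, so a generic brute-force preimage search costs about 2^248 evaluations.
Step 3: Security level = 248 bits.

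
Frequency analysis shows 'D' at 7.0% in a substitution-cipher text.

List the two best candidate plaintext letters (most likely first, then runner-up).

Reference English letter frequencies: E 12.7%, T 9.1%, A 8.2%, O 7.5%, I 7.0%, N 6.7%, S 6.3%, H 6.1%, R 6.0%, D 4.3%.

Step 1: Observed frequency of 'D' is 7.0%.
Step 2: Compute distances to each reference frequency and sort:
  I (7.0%): difference = 0.0% <-- BEST
  N (6.7%): difference = 0.3% <-- RUNNER-UP
  O (7.5%): difference = 0.5%
  S (6.3%): difference = 0.7%
  H (6.1%): difference = 0.9%
Step 3: Most likely is 'I' (7.0%, diff 0.0%); second most likely is 'N' (6.7%, diff 0.3%).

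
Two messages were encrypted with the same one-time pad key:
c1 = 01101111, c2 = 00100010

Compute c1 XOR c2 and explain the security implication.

Step 1: c1 XOR c2 = (m1 XOR k) XOR (m2 XOR k).
Step 2: By XOR associativity/commutativity: = m1 XOR m2 XOR k XOR k = m1 XOR m2.
Step 3: 01101111 XOR 00100010 = 01001101 = 77.
Step 4: The key cancels out! An attacker learns m1 XOR m2 = 77, revealing the relationship between plaintexts.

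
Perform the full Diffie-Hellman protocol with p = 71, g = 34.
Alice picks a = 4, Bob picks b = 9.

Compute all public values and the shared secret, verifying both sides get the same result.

Step 1: A = g^a mod p = 34^4 mod 71 = 45.
Step 2: B = g^b mod p = 34^9 mod 71 = 51.
Step 3: Alice computes s = B^a mod p = 51^4 mod 71 = 37.
Step 4: Bob computes s = A^b mod p = 45^9 mod 71 = 37.
Both sides agree: shared secret = 37.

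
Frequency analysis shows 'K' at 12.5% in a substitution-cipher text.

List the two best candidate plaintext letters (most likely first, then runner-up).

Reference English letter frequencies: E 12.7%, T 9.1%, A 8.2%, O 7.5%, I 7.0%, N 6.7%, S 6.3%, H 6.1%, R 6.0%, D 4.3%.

Step 1: Observed frequency of 'K' is 12.5%.
Step 2: Compute distances to each reference frequency and sort:
  E (12.7%): difference = 0.2% <-- BEST
  T (9.1%): difference = 3.4% <-- RUNNER-UP
  A (8.2%): difference = 4.3%
  O (7.5%): difference = 5.0%
  I (7.0%): difference = 5.5%
Step 3: Most likely is 'E' (12.7%, diff 0.2%); second most likely is 'T' (9.1%, diff 3.4%).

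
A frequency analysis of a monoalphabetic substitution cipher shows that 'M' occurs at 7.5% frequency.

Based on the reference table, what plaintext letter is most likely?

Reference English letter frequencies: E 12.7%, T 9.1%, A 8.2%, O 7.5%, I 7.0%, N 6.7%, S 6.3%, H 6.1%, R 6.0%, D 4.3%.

Step 1: The observed frequency is 7.5%.
Step 2: Compare with English frequencies:
  E: 12.7% (difference: 5.2%)
  T: 9.1% (difference: 1.6%)
  A: 8.2% (difference: 0.7%)
  O: 7.5% (difference: 0.0%) <-- closest
  I: 7.0% (difference: 0.5%)
  N: 6.7% (difference: 0.8%)
  S: 6.3% (difference: 1.2%)
  H: 6.1% (difference: 1.4%)
  R: 6.0% (difference: 1.5%)
  D: 4.3% (difference: 3.2%)
Step 3: 'M' most likely represents 'O' (frequency 7.5%).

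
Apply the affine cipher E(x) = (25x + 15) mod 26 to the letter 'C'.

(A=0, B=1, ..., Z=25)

Step 1: Convert 'C' to number: x = 2.
Step 2: E(2) = (25 * 2 + 15) mod 26 = 65 mod 26 = 13.
Step 3: Convert 13 back to letter: N.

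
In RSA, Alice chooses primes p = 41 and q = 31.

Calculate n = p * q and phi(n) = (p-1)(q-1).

Step 1: n = p * q = 41 * 31 = 1271.
Step 2: phi(n) = (p-1)(q-1) = 40 * 30 = 1200.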